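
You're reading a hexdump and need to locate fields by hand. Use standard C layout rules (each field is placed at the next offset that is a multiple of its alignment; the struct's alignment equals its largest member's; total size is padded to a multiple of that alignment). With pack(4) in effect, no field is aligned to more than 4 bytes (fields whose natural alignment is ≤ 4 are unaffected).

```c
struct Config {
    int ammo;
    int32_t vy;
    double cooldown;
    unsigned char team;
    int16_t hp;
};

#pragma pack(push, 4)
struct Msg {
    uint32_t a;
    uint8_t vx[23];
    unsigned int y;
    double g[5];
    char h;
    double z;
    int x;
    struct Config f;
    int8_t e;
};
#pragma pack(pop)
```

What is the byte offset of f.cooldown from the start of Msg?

96

Config: ammo at 0 (size 4, align 4) → ends 4; vy at 4 (size 4, align 4) → ends 8; cooldown at 8 (size 8, align 8) → ends 16; team at 16 (size 1, align 1) → ends 17; pad 1 to align 2 for hp; hp at 18 (size 2, align 2) → ends 20; tail pad 4 to reach multiple of 8; total 24 bytes, alignment 8
a at 0 (size 4, align 4) → ends 4
vx at 4 (size 23, align 1) → ends 27
pad 1 to align 4 for y
y at 28 (size 4, align 4) → ends 32
g at 32 (size 40, align 4) → ends 72
h at 72 (size 1, align 1) → ends 73
pad 3 to align 4 for z
z at 76 (size 8, align 4) → ends 84
x at 84 (size 4, align 4) → ends 88
f at 88 (size 24, align 4) → ends 112
within Config: cooldown at 8
88 + 8 = 96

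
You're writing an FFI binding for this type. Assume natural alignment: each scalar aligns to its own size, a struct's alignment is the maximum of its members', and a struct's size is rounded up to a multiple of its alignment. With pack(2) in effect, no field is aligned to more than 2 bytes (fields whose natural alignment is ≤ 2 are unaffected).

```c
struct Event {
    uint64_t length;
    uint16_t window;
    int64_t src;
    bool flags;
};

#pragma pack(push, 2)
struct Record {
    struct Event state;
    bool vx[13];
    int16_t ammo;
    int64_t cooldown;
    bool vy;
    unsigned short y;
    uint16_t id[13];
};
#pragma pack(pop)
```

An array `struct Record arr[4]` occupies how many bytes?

344

Event: @0: length [8B, align 8] → 8; @8: window [2B, align 2] → 10; +6 pad (align 8); @16: src [8B, align 8] → 24; @24: flags [1B, align 1] → 25; +7 tail pad (align 8); size 32, align 8
@0: state [32B, align 2] → 32
@32: vx [13B, align 1] → 45
+1 pad (align 2)
@46: ammo [2B, align 2] → 48
@48: cooldown [8B, align 2] → 56
@56: vy [1B, align 1] → 57
+1 pad (align 2)
@58: y [2B, align 2] → 60
@60: id [26B, align 2] → 86
size 86, align 2
array of 4: 4 × 86 = 344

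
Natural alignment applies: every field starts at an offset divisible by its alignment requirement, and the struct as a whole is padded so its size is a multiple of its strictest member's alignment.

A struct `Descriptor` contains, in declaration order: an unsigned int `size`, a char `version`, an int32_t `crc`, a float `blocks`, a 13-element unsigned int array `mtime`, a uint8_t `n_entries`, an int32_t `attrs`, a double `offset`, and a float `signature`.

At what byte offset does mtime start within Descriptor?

16

0..4  size  (4B, 4-aligned)
4..5  version  (1B, 1-aligned)
5..8  -- padding (3B)
8..12  crc  (4B, 4-aligned)
12..16  blocks  (4B, 4-aligned)
16..68  mtime  (52B, 4-aligned)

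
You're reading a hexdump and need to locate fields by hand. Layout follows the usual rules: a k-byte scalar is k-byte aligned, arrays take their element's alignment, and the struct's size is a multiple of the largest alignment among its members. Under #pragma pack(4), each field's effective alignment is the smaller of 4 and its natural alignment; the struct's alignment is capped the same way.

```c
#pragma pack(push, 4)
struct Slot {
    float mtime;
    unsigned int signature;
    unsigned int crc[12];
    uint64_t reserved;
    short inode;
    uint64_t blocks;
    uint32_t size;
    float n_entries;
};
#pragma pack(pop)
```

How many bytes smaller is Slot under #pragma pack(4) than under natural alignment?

4

natural layout:
  mtime at 0 (size 4, align 4) → ends 4
  signature at 4 (size 4, align 4) → ends 8
  crc at 8 (size 48, align 4) → ends 56
  reserved at 56 (size 8, align 8) → ends 64
  inode at 64 (size 2, align 2) → ends 66
  pad 6 to align 8 for blocks
  blocks at 72 (size 8, align 8) → ends 80
  size at 80 (size 4, align 4) → ends 84
  n_entries at 84 (size 4, align 4) → ends 88
  total 88 bytes, alignment 8
packed(4) layout:
  mtime at 0 (size 4, align 4) → ends 4
  signature at 4 (size 4, align 4) → ends 8
  crc at 8 (size 48, align 4) → ends 56
  reserved at 56 (size 8, align 4) → ends 64
  inode at 64 (size 2, align 2) → ends 66
  pad 2 to align 4 for blocks
  blocks at 68 (size 8, align 4) → ends 76
  size at 76 (size 4, align 4) → ends 80
  n_entries at 80 (size 4, align 4) → ends 84
  total 84 bytes, alignment 4
88 − 84 = 4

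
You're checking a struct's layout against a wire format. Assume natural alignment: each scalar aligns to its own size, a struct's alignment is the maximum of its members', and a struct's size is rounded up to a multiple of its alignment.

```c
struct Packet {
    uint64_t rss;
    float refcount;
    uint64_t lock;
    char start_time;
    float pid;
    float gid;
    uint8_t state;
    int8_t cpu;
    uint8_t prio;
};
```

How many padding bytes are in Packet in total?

@0: rss [8B, align 8] → 8
@8: refcount [4B, align 4] → 12
+4 pad (align 8)
@16: lock [8B, align 8] → 24
@24: start_time [1B, align 1] → 25
+3 pad (align 4)
@28: pid [4B, align 4] → 32
@32: gid [4B, align 4] → 36
@36: state [1B, align 1] → 37
@37: cpu [1B, align 1] → 38
@38: prio [1B, align 1] → 39
+1 tail pad (align 8)
size 40, align 8
data bytes 32, size 40 → padding 8

8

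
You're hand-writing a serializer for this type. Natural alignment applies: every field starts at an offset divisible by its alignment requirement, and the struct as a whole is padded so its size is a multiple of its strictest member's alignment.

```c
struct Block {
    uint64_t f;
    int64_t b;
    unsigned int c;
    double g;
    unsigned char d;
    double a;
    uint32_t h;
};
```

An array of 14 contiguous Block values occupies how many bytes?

784

f at 0 (size 8, align 8) → ends 8
b at 8 (size 8, align 8) → ends 16
c at 16 (size 4, align 4) → ends 20
pad 4 to align 8 for g
g at 24 (size 8, align 8) → ends 32
d at 32 (size 1, align 1) → ends 33
pad 7 to align 8 for a
a at 40 (size 8, align 8) → ends 48
h at 48 (size 4, align 4) → ends 52
tail pad 4 to reach multiple of 8
total 56 bytes, alignment 8
array of 14: 14 × 56 = 784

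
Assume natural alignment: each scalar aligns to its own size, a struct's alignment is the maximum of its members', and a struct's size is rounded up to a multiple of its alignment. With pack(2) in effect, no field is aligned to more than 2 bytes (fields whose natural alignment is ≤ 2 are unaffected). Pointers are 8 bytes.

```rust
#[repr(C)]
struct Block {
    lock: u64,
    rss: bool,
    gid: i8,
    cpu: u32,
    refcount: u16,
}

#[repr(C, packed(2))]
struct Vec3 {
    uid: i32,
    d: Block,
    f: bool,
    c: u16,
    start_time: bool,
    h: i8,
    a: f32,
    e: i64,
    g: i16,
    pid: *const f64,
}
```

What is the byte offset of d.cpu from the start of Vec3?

Block: @0: lock [8B, align 8] → 8; @8: rss [1B, align 1] → 9; @9: gid [1B, align 1] → 10; +2 pad (align 4); @12: cpu [4B, align 4] → 16; @16: refcount [2B, align 2] → 18; +6 tail pad (align 8); size 24, align 8
@0: uid [4B, align 2] → 4
@4: d [24B, align 2] → 28
within Block: cpu at 12
4 + 12 = 16

16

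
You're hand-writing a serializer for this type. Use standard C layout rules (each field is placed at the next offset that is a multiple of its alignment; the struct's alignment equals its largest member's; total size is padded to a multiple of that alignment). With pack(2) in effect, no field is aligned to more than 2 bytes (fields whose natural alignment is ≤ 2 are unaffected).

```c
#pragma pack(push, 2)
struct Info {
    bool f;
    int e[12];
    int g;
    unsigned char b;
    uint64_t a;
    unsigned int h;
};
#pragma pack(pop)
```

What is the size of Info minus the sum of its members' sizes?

2

f at 0 (size 1, align 1) → ends 1
pad 1 to align 2 for e
e at 2 (size 48, align 2) → ends 50
g at 50 (size 4, align 2) → ends 54
b at 54 (size 1, align 1) → ends 55
pad 1 to align 2 for a
a at 56 (size 8, align 2) → ends 64
h at 64 (size 4, align 2) → ends 68
total 68 bytes, alignment 2
data bytes 66, size 68 → padding 2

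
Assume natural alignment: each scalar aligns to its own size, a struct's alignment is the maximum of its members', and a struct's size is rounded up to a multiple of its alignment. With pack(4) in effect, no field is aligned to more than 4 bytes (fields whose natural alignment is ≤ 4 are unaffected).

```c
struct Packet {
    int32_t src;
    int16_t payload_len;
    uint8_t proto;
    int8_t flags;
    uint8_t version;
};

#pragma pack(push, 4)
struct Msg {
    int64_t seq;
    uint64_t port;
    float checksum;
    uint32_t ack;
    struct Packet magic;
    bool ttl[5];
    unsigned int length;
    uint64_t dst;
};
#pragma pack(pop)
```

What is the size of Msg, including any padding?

56

Packet: 0..4  src  (4B, 4-aligned); 4..6  payload_len  (2B, 2-aligned); 6..7  proto  (1B, 1-aligned); 7..8  flags  (1B, 1-aligned); 8..9  version  (1B, 1-aligned); 9..12  -- tail padding (3B); sizeof = 12, alignof = 4
0..8  seq  (8B, 4-aligned)
8..16  port  (8B, 4-aligned)
16..20  checksum  (4B, 4-aligned)
20..24  ack  (4B, 4-aligned)
24..36  magic  (12B, 4-aligned)
36..41  ttl  (5B, 1-aligned)
41..44  -- padding (3B)
44..48  length  (4B, 4-aligned)
48..56  dst  (8B, 4-aligned)
sizeof = 56, alignof = 4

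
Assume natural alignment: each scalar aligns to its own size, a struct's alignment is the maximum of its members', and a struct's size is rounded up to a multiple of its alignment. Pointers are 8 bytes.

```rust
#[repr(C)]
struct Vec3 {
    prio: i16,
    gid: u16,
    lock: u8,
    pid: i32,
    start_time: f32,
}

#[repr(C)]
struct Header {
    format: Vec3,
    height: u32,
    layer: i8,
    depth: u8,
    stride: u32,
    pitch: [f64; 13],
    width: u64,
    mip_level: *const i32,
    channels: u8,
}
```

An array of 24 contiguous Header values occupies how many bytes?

3840

Vec3: 0..2  prio  (2B, 2-aligned); 2..4  gid  (2B, 2-aligned); 4..5  lock  (1B, 1-aligned); 5..8  -- padding (3B); 8..12  pid  (4B, 4-aligned); 12..16  start_time  (4B, 4-aligned); sizeof = 16, alignof = 4
0..16  format  (16B, 4-aligned)
16..20  height  (4B, 4-aligned)
20..21  layer  (1B, 1-aligned)
21..22  depth  (1B, 1-aligned)
22..24  -- padding (2B)
24..28  stride  (4B, 4-aligned)
28..32  -- padding (4B)
32..136  pitch  (104B, 8-aligned)
136..144  width  (8B, 8-aligned)
144..152  mip_level  (8B, 8-aligned)
152..153  channels  (1B, 1-aligned)
153..160  -- tail padding (7B)
sizeof = 160, alignof = 8
array of 24: 24 × 160 = 3840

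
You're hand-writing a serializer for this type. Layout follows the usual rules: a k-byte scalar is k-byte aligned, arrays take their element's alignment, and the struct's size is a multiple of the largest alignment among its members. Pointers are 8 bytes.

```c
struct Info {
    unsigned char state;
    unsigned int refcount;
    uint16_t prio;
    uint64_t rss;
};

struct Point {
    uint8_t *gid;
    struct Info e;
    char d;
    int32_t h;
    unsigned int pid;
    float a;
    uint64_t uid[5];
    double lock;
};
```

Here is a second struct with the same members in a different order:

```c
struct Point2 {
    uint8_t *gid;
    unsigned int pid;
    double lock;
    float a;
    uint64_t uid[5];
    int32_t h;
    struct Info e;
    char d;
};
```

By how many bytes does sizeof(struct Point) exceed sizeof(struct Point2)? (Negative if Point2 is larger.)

Info: @0: state [1B, align 1] → 1; +3 pad (align 4); @4: refcount [4B, align 4] → 8; @8: prio [2B, align 2] → 10; +6 pad (align 8); @16: rss [8B, align 8] → 24; size 24, align 8
@0: gid [8B, align 8] → 8
@8: e [24B, align 8] → 32
@32: d [1B, align 1] → 33
+3 pad (align 4)
@36: h [4B, align 4] → 40
@40: pid [4B, align 4] → 44
@44: a [4B, align 4] → 48
@48: uid [40B, align 8] → 88
@88: lock [8B, align 8] → 96
size 96, align 8
— Point2 —
@0: gid [8B, align 8] → 8
@8: pid [4B, align 4] → 12
+4 pad (align 8)
@16: lock [8B, align 8] → 24
@24: a [4B, align 4] → 28
+4 pad (align 8)
@32: uid [40B, align 8] → 72
@72: h [4B, align 4] → 76
+4 pad (align 8)
@80: e [24B, align 8] → 104
@104: d [1B, align 1] → 105
+7 tail pad (align 8)
size 112, align 8
96 − 112 = -16

-16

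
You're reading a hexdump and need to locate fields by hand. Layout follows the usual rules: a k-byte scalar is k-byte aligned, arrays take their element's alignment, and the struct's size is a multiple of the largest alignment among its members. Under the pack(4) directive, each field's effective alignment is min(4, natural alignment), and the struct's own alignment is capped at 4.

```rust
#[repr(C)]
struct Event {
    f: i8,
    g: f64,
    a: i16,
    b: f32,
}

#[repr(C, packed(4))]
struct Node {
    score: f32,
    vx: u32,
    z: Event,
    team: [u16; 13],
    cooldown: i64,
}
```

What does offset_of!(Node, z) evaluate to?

Event: 0..1  f  (1B, 1-aligned); 1..8  -- padding (7B); 8..16  g  (8B, 8-aligned); 16..18  a  (2B, 2-aligned); 18..20  -- padding (2B); 20..24  b  (4B, 4-aligned); sizeof = 24, alignof = 8
0..4  score  (4B, 4-aligned)
4..8  vx  (4B, 4-aligned)
8..32  z  (24B, 4-aligned)

8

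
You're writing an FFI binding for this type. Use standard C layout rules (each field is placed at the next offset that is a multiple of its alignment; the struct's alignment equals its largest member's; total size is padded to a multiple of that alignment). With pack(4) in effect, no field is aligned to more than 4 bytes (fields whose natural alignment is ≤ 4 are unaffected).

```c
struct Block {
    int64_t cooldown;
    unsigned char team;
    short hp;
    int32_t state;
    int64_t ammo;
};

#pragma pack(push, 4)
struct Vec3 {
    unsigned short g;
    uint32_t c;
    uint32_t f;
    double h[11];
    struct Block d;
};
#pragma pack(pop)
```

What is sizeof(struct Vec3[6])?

744

Block: 0..8  cooldown  (8B, 8-aligned); 8..9  team  (1B, 1-aligned); 9..10  -- padding (1B); 10..12  hp  (2B, 2-aligned); 12..16  state  (4B, 4-aligned); 16..24  ammo  (8B, 8-aligned); sizeof = 24, alignof = 8
0..2  g  (2B, 2-aligned)
2..4  -- padding (2B)
4..8  c  (4B, 4-aligned)
8..12  f  (4B, 4-aligned)
12..100  h  (88B, 4-aligned)
100..124  d  (24B, 4-aligned)
sizeof = 124, alignof = 4
array of 6: 6 × 124 = 744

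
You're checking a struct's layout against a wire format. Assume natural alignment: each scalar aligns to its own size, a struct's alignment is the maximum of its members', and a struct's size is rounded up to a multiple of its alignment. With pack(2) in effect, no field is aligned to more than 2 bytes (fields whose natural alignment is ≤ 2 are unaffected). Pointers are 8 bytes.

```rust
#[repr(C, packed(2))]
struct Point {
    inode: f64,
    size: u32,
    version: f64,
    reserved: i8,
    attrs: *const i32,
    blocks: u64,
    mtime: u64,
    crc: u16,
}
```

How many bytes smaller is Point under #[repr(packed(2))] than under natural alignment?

natural layout:
  @0: inode [8B, align 8] → 8
  @8: size [4B, align 4] → 12
  +4 pad (align 8)
  @16: version [8B, align 8] → 24
  @24: reserved [1B, align 1] → 25
  +7 pad (align 8)
  @32: attrs [8B, align 8] → 40
  @40: blocks [8B, align 8] → 48
  @48: mtime [8B, align 8] → 56
  @56: crc [2B, align 2] → 58
  +6 tail pad (align 8)
  size 64, align 8
packed(2) layout:
  @0: inode [8B, align 2] → 8
  @8: size [4B, align 2] → 12
  @12: version [8B, align 2] → 20
  @20: reserved [1B, align 1] → 21
  +1 pad (align 2)
  @22: attrs [8B, align 2] → 30
  @30: blocks [8B, align 2] → 38
  @38: mtime [8B, align 2] → 46
  @46: crc [2B, align 2] → 48
  size 48, align 2
64 − 48 = 16

16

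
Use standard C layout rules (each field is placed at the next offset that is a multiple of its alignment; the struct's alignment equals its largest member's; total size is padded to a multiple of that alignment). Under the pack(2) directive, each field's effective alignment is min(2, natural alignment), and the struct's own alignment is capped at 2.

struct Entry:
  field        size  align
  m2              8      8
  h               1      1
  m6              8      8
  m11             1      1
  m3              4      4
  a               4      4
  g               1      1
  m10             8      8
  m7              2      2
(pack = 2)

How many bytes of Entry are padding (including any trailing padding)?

3

m2 at 0 (size 8, align 2) → ends 8
h at 8 (size 1, align 1) → ends 9
pad 1 to align 2 for m6
m6 at 10 (size 8, align 2) → ends 18
m11 at 18 (size 1, align 1) → ends 19
pad 1 to align 2 for m3
m3 at 20 (size 4, align 2) → ends 24
a at 24 (size 4, align 2) → ends 28
g at 28 (size 1, align 1) → ends 29
pad 1 to align 2 for m10
m10 at 30 (size 8, align 2) → ends 38
m7 at 38 (size 2, align 2) → ends 40
total 40 bytes, alignment 2
data bytes 37, size 40 → padding 3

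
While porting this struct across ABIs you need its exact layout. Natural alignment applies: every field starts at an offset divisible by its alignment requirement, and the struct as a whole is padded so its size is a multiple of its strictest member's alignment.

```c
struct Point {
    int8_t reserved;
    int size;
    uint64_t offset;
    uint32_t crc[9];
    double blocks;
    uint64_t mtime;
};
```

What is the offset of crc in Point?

@0: reserved [1B, align 1] → 1
+3 pad (align 4)
@4: size [4B, align 4] → 8
@8: offset [8B, align 8] → 16
@16: crc [36B, align 4] → 52

16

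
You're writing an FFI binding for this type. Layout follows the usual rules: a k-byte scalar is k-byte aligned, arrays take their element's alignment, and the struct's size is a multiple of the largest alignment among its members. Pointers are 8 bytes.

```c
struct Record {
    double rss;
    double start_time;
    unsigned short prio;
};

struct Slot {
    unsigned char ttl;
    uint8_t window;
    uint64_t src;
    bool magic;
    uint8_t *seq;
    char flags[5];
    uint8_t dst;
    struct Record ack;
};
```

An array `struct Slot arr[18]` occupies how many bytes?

1152

Record: @0: rss [8B, align 8] → 8; @8: start_time [8B, align 8] → 16; @16: prio [2B, align 2] → 18; +6 tail pad (align 8); size 24, align 8
@0: ttl [1B, align 1] → 1
@1: window [1B, align 1] → 2
+6 pad (align 8)
@8: src [8B, align 8] → 16
@16: magic [1B, align 1] → 17
+7 pad (align 8)
@24: seq [8B, align 8] → 32
@32: flags [5B, align 1] → 37
@37: dst [1B, align 1] → 38
+2 pad (align 8)
@40: ack [24B, align 8] → 64
size 64, align 8
array of 18: 18 × 64 = 1152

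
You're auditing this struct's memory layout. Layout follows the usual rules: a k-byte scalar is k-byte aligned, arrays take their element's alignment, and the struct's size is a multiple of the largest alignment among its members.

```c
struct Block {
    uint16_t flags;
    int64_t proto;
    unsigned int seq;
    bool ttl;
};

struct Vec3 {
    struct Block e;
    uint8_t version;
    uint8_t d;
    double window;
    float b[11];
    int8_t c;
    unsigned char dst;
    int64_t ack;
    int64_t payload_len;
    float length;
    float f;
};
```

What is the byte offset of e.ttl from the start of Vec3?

Block: 0..2  flags  (2B, 2-aligned); 2..8  -- padding (6B); 8..16  proto  (8B, 8-aligned); 16..20  seq  (4B, 4-aligned); 20..21  ttl  (1B, 1-aligned); 21..24  -- tail padding (3B); sizeof = 24, alignof = 8
0..24  e  (24B, 8-aligned)
within Block: ttl at 20
0 + 20 = 20

20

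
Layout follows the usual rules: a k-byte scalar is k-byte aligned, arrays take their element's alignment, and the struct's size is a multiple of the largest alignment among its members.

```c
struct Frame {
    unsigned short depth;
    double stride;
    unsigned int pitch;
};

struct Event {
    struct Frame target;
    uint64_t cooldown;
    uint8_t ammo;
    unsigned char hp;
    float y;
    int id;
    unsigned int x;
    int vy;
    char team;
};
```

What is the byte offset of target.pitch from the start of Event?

Frame: depth at 0 (size 2, align 2) → ends 2; pad 6 to align 8 for stride; stride at 8 (size 8, align 8) → ends 16; pitch at 16 (size 4, align 4) → ends 20; tail pad 4 to reach multiple of 8; total 24 bytes, alignment 8
target at 0 (size 24, align 8) → ends 24
within Frame: pitch at 16
0 + 16 = 16

16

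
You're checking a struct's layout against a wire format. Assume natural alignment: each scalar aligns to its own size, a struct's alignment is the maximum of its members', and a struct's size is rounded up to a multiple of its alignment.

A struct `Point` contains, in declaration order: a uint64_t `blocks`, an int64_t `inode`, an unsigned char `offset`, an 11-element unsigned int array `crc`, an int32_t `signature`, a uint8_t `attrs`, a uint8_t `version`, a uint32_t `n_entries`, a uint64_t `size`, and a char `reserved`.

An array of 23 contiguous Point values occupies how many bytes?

blocks at 0 (size 8, align 8) → ends 8
inode at 8 (size 8, align 8) → ends 16
offset at 16 (size 1, align 1) → ends 17
pad 3 to align 4 for crc
crc at 20 (size 44, align 4) → ends 64
signature at 64 (size 4, align 4) → ends 68
attrs at 68 (size 1, align 1) → ends 69
version at 69 (size 1, align 1) → ends 70
pad 2 to align 4 for n_entries
n_entries at 72 (size 4, align 4) → ends 76
pad 4 to align 8 for size
size at 80 (size 8, align 8) → ends 88
reserved at 88 (size 1, align 1) → ends 89
tail pad 7 to reach multiple of 8
total 96 bytes, alignment 8
array of 23: 23 × 96 = 2208

2208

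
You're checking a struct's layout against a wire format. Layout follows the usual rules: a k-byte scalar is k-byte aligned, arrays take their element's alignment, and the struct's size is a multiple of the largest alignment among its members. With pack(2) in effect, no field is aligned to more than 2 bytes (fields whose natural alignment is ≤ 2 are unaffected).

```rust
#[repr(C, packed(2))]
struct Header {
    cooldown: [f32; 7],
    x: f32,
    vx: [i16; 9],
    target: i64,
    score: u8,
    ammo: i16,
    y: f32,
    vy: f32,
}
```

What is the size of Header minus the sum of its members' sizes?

0..28  cooldown  (28B, 2-aligned)
28..32  x  (4B, 2-aligned)
32..50  vx  (18B, 2-aligned)
50..58  target  (8B, 2-aligned)
58..59  score  (1B, 1-aligned)
59..60  -- padding (1B)
60..62  ammo  (2B, 2-aligned)
62..66  y  (4B, 2-aligned)
66..70  vy  (4B, 2-aligned)
sizeof = 70, alignof = 2
data bytes 69, size 70 → padding 1

1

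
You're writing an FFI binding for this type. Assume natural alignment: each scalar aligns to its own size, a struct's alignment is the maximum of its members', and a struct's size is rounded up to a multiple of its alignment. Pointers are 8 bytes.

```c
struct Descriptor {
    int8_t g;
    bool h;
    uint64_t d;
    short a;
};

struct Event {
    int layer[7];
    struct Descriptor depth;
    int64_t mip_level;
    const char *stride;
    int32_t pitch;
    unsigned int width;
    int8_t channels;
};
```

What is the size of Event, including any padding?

Descriptor: 0..1  g  (1B, 1-aligned); 1..2  h  (1B, 1-aligned); 2..8  -- padding (6B); 8..16  d  (8B, 8-aligned); 16..18  a  (2B, 2-aligned); 18..24  -- tail padding (6B); sizeof = 24, alignof = 8
0..28  layer  (28B, 4-aligned)
28..32  -- padding (4B)
32..56  depth  (24B, 8-aligned)
56..64  mip_level  (8B, 8-aligned)
64..72  stride  (8B, 8-aligned)
72..76  pitch  (4B, 4-aligned)
76..80  width  (4B, 4-aligned)
80..81  channels  (1B, 1-aligned)
81..88  -- tail padding (7B)
sizeof = 88, alignof = 8

88 bytes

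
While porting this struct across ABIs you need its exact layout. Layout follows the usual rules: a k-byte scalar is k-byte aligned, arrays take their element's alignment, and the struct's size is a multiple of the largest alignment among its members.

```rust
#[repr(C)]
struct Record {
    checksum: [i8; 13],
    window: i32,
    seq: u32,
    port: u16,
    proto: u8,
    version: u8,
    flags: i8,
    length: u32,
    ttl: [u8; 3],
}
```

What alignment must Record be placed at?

4

member alignments: checksum=1, window=4, seq=4, port=2, proto=1, version=1, flags=1, length=4, ttl=1
max = 4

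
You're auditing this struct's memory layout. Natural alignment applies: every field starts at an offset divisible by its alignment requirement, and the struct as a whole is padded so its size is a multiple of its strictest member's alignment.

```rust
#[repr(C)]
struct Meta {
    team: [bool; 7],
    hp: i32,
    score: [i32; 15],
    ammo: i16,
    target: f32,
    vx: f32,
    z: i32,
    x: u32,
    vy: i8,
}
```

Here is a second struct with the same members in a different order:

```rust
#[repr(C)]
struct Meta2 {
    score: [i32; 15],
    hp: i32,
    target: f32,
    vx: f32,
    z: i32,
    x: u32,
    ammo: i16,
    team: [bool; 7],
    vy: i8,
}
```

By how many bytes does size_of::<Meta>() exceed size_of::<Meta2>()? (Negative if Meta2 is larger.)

@0: team [7B, align 1] → 7
+1 pad (align 4)
@8: hp [4B, align 4] → 12
@12: score [60B, align 4] → 72
@72: ammo [2B, align 2] → 74
+2 pad (align 4)
@76: target [4B, align 4] → 80
@80: vx [4B, align 4] → 84
@84: z [4B, align 4] → 88
@88: x [4B, align 4] → 92
@92: vy [1B, align 1] → 93
+3 tail pad (align 4)
size 96, align 4
— Meta2 —
@0: score [60B, align 4] → 60
@60: hp [4B, align 4] → 64
@64: target [4B, align 4] → 68
@68: vx [4B, align 4] → 72
@72: z [4B, align 4] → 76
@76: x [4B, align 4] → 80
@80: ammo [2B, align 2] → 82
@82: team [7B, align 1] → 89
@89: vy [1B, align 1] → 90
+2 tail pad (align 4)
size 92, align 4
96 − 92 = 4

4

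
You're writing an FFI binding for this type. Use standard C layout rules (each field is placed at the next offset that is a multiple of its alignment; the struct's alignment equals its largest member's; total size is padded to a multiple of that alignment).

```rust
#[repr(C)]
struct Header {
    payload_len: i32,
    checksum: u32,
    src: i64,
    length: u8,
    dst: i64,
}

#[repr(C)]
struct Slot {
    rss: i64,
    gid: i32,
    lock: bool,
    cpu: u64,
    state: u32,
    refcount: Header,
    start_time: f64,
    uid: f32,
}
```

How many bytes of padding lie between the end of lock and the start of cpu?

3

Header: 0..4  payload_len  (4B, 4-aligned); 4..8  checksum  (4B, 4-aligned); 8..16  src  (8B, 8-aligned); 16..17  length  (1B, 1-aligned); 17..24  -- padding (7B); 24..32  dst  (8B, 8-aligned); sizeof = 32, alignof = 8
0..8  rss  (8B, 8-aligned)
8..12  gid  (4B, 4-aligned)
12..13  lock  (1B, 1-aligned)
13..16  -- padding (3B)
16..24  cpu  (8B, 8-aligned)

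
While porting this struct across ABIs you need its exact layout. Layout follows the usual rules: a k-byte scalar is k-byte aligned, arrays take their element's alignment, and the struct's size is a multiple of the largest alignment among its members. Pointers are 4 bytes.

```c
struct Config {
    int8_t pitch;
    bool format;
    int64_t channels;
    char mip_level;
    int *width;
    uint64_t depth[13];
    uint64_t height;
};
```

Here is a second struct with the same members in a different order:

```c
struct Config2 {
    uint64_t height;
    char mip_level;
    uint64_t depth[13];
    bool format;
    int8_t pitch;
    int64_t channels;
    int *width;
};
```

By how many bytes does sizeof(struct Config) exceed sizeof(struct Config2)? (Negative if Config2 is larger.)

-8

@0: pitch [1B, align 1] → 1
@1: format [1B, align 1] → 2
+6 pad (align 8)
@8: channels [8B, align 8] → 16
@16: mip_level [1B, align 1] → 17
+3 pad (align 4)
@20: width [4B, align 4] → 24
@24: depth [104B, align 8] → 128
@128: height [8B, align 8] → 136
size 136, align 8
— Config2 —
@0: height [8B, align 8] → 8
@8: mip_level [1B, align 1] → 9
+7 pad (align 8)
@16: depth [104B, align 8] → 120
@120: format [1B, align 1] → 121
@121: pitch [1B, align 1] → 122
+6 pad (align 8)
@128: channels [8B, align 8] → 136
@136: width [4B, align 4] → 140
+4 tail pad (align 8)
size 144, align 8
136 − 144 = -8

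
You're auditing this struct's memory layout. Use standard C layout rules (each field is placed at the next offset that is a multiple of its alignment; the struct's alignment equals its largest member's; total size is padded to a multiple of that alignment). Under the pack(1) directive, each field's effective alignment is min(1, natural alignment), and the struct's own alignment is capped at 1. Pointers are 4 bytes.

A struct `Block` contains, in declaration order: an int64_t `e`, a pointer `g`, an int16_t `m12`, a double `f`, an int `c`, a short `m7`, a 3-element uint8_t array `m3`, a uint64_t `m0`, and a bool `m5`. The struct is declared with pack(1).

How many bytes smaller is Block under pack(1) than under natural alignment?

16

natural layout:
  e at 0 (size 8, align 8) → ends 8
  g at 8 (size 4, align 4) → ends 12
  m12 at 12 (size 2, align 2) → ends 14
  pad 2 to align 8 for f
  f at 16 (size 8, align 8) → ends 24
  c at 24 (size 4, align 4) → ends 28
  m7 at 28 (size 2, align 2) → ends 30
  m3 at 30 (size 3, align 1) → ends 33
  pad 7 to align 8 for m0
  m0 at 40 (size 8, align 8) → ends 48
  m5 at 48 (size 1, align 1) → ends 49
  tail pad 7 to reach multiple of 8
  total 56 bytes, alignment 8
packed(1) layout:
  e at 0 (size 8, align 1) → ends 8
  g at 8 (size 4, align 1) → ends 12
  m12 at 12 (size 2, align 1) → ends 14
  f at 14 (size 8, align 1) → ends 22
  c at 22 (size 4, align 1) → ends 26
  m7 at 26 (size 2, align 1) → ends 28
  m3 at 28 (size 3, align 1) → ends 31
  m0 at 31 (size 8, align 1) → ends 39
  m5 at 39 (size 1, align 1) → ends 40
  total 40 bytes, alignment 1
56 − 40 = 16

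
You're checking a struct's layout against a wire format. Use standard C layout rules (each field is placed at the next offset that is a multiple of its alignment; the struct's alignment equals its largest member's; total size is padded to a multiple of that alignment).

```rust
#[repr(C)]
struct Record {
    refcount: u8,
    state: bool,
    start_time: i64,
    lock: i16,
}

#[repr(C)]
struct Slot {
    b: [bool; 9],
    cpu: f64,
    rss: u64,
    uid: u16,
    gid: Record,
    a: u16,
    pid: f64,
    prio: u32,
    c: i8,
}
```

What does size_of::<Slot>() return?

Record: @0: refcount [1B, align 1] → 1; @1: state [1B, align 1] → 2; +6 pad (align 8); @8: start_time [8B, align 8] → 16; @16: lock [2B, align 2] → 18; +6 tail pad (align 8); size 24, align 8
@0: b [9B, align 1] → 9
+7 pad (align 8)
@16: cpu [8B, align 8] → 24
@24: rss [8B, align 8] → 32
@32: uid [2B, align 2] → 34
+6 pad (align 8)
@40: gid [24B, align 8] → 64
@64: a [2B, align 2] → 66
+6 pad (align 8)
@72: pid [8B, align 8] → 80
@80: prio [4B, align 4] → 84
@84: c [1B, align 1] → 85
+3 tail pad (align 8)
size 88, align 8

88 bytes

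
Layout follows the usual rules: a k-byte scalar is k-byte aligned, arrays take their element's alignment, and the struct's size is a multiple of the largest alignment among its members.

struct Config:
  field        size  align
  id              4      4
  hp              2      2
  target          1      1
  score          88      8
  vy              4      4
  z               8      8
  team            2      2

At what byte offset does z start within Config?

0..4  id  (4B, 4-aligned)
4..6  hp  (2B, 2-aligned)
6..7  target  (1B, 1-aligned)
7..8  -- padding (1B)
8..96  score  (88B, 8-aligned)
96..100  vy  (4B, 4-aligned)
100..104  -- padding (4B)
104..112  z  (8B, 8-aligned)

104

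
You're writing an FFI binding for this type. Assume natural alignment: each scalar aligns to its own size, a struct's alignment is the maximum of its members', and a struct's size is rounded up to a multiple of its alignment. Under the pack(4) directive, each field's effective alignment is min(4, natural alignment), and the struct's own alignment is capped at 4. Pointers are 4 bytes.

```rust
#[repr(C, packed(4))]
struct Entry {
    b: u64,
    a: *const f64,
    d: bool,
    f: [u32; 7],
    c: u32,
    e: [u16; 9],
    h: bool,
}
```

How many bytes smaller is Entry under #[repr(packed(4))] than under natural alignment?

4

natural layout:
  0..8  b  (8B, 8-aligned)
  8..12  a  (4B, 4-aligned)
  12..13  d  (1B, 1-aligned)
  13..16  -- padding (3B)
  16..44  f  (28B, 4-aligned)
  44..48  c  (4B, 4-aligned)
  48..66  e  (18B, 2-aligned)
  66..67  h  (1B, 1-aligned)
  67..72  -- tail padding (5B)
  sizeof = 72, alignof = 8
packed(4) layout:
  0..8  b  (8B, 4-aligned)
  8..12  a  (4B, 4-aligned)
  12..13  d  (1B, 1-aligned)
  13..16  -- padding (3B)
  16..44  f  (28B, 4-aligned)
  44..48  c  (4B, 4-aligned)
  48..66  e  (18B, 2-aligned)
  66..67  h  (1B, 1-aligned)
  67..68  -- tail padding (1B)
  sizeof = 68, alignof = 4
72 − 68 = 4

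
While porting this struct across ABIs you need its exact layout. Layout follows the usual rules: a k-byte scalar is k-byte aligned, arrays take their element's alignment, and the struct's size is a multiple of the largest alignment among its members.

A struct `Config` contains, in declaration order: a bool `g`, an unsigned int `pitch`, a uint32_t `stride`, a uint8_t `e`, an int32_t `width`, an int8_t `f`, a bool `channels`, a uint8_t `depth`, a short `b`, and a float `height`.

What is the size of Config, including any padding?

g at 0 (size 1, align 1) → ends 1
pad 3 to align 4 for pitch
pitch at 4 (size 4, align 4) → ends 8
stride at 8 (size 4, align 4) → ends 12
e at 12 (size 1, align 1) → ends 13
pad 3 to align 4 for width
width at 16 (size 4, align 4) → ends 20
f at 20 (size 1, align 1) → ends 21
channels at 21 (size 1, align 1) → ends 22
depth at 22 (size 1, align 1) → ends 23
pad 1 to align 2 for b
b at 24 (size 2, align 2) → ends 26
pad 2 to align 4 for height
height at 28 (size 4, align 4) → ends 32
total 32 bytes, alignment 4

32 bytes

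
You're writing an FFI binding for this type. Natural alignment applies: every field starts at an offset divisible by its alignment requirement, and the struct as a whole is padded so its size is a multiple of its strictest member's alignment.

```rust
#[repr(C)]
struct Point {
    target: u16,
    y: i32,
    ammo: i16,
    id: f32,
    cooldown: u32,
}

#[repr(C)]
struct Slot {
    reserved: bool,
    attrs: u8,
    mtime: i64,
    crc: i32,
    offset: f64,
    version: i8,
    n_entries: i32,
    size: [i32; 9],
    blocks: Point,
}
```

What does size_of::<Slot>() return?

96 bytes

Point: target at 0 (size 2, align 2) → ends 2; pad 2 to align 4 for y; y at 4 (size 4, align 4) → ends 8; ammo at 8 (size 2, align 2) → ends 10; pad 2 to align 4 for id; id at 12 (size 4, align 4) → ends 16; cooldown at 16 (size 4, align 4) → ends 20; total 20 bytes, alignment 4
reserved at 0 (size 1, align 1) → ends 1
attrs at 1 (size 1, align 1) → ends 2
pad 6 to align 8 for mtime
mtime at 8 (size 8, align 8) → ends 16
crc at 16 (size 4, align 4) → ends 20
pad 4 to align 8 for offset
offset at 24 (size 8, align 8) → ends 32
version at 32 (size 1, align 1) → ends 33
pad 3 to align 4 for n_entries
n_entries at 36 (size 4, align 4) → ends 40
size at 40 (size 36, align 4) → ends 76
blocks at 76 (size 20, align 4) → ends 96
total 96 bytes, alignment 8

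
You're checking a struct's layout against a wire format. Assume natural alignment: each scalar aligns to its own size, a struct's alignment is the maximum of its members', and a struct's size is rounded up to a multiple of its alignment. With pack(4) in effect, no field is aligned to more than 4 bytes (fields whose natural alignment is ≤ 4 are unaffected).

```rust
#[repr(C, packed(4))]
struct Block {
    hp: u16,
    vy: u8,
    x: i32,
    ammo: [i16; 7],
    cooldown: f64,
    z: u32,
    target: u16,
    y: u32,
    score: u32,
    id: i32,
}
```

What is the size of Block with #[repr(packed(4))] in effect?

52

@0: hp [2B, align 2] → 2
@2: vy [1B, align 1] → 3
+1 pad (align 4)
@4: x [4B, align 4] → 8
@8: ammo [14B, align 2] → 22
+2 pad (align 4)
@24: cooldown [8B, align 4] → 32
@32: z [4B, align 4] → 36
@36: target [2B, align 2] → 38
+2 pad (align 4)
@40: y [4B, align 4] → 44
@44: score [4B, align 4] → 48
@48: id [4B, align 4] → 52
size 52, align 4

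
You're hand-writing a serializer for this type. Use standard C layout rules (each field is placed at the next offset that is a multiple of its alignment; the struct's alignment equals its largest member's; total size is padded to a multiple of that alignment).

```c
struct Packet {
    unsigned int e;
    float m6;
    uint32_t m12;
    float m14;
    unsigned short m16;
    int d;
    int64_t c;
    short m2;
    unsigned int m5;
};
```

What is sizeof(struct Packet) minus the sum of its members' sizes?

0..4  e  (4B, 4-aligned)
4..8  m6  (4B, 4-aligned)
8..12  m12  (4B, 4-aligned)
12..16  m14  (4B, 4-aligned)
16..18  m16  (2B, 2-aligned)
18..20  -- padding (2B)
20..24  d  (4B, 4-aligned)
24..32  c  (8B, 8-aligned)
32..34  m2  (2B, 2-aligned)
34..36  -- padding (2B)
36..40  m5  (4B, 4-aligned)
sizeof = 40, alignof = 8
data bytes 36, size 40 → padding 4

4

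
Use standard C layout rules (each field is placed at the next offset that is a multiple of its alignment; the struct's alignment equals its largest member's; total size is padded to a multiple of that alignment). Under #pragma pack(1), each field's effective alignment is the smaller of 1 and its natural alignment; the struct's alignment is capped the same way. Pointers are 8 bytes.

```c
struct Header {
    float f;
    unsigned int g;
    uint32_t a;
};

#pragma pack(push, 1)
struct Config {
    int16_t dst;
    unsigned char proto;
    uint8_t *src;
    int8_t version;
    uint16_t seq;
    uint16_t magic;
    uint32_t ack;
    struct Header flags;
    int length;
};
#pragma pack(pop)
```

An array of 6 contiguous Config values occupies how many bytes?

216

Header: 0..4  f  (4B, 4-aligned); 4..8  g  (4B, 4-aligned); 8..12  a  (4B, 4-aligned); sizeof = 12, alignof = 4
0..2  dst  (2B, 1-aligned)
2..3  proto  (1B, 1-aligned)
3..11  src  (8B, 1-aligned)
11..12  version  (1B, 1-aligned)
12..14  seq  (2B, 1-aligned)
14..16  magic  (2B, 1-aligned)
16..20  ack  (4B, 1-aligned)
20..32  flags  (12B, 1-aligned)
32..36  length  (4B, 1-aligned)
sizeof = 36, alignof = 1
array of 6: 6 × 36 = 216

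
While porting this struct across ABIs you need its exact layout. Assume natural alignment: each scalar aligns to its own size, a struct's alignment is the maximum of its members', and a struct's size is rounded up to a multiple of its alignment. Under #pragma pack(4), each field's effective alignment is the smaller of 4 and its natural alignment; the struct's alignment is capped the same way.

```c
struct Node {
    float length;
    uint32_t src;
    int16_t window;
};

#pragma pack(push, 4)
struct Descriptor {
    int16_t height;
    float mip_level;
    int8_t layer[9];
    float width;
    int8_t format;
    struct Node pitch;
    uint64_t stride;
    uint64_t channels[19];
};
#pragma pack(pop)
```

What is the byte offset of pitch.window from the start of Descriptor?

Node: length at 0 (size 4, align 4) → ends 4; src at 4 (size 4, align 4) → ends 8; window at 8 (size 2, align 2) → ends 10; tail pad 2 to reach multiple of 4; total 12 bytes, alignment 4
height at 0 (size 2, align 2) → ends 2
pad 2 to align 4 for mip_level
mip_level at 4 (size 4, align 4) → ends 8
layer at 8 (size 9, align 1) → ends 17
pad 3 to align 4 for width
width at 20 (size 4, align 4) → ends 24
format at 24 (size 1, align 1) → ends 25
pad 3 to align 4 for pitch
pitch at 28 (size 12, align 4) → ends 40
within Node: window at 8
28 + 8 = 36

36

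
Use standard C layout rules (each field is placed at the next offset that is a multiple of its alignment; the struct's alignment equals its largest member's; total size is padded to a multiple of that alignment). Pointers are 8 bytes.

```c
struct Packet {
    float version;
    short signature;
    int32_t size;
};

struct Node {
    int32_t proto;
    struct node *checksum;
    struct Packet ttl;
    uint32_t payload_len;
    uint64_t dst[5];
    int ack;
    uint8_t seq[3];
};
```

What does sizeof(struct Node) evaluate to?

80

Packet: 0..4  version  (4B, 4-aligned); 4..6  signature  (2B, 2-aligned); 6..8  -- padding (2B); 8..12  size  (4B, 4-aligned); sizeof = 12, alignof = 4
0..4  proto  (4B, 4-aligned)
4..8  -- padding (4B)
8..16  checksum  (8B, 8-aligned)
16..28  ttl  (12B, 4-aligned)
28..32  payload_len  (4B, 4-aligned)
32..72  dst  (40B, 8-aligned)
72..76  ack  (4B, 4-aligned)
76..79  seq  (3B, 1-aligned)
79..80  -- tail padding (1B)
sizeof = 80, alignof = 8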